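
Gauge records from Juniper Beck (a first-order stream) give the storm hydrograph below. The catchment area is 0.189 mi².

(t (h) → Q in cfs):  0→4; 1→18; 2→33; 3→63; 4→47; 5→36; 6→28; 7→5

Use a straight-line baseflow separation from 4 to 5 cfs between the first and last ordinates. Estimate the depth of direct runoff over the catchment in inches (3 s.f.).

Direct runoff: 0.00, 13.86, 28.71, 58.57, 42.43, 31.29, 23.14, 0.00 cfs; ΣQ_DR = 198.0 cfs.
V = ΣQ_DR · Δt = 198.0 × 3600 s = 7.128 × 10^5 ft³.
Over A = 0.189 mi², depth = V / A = 1.62 in.

d ≈ 1.62 in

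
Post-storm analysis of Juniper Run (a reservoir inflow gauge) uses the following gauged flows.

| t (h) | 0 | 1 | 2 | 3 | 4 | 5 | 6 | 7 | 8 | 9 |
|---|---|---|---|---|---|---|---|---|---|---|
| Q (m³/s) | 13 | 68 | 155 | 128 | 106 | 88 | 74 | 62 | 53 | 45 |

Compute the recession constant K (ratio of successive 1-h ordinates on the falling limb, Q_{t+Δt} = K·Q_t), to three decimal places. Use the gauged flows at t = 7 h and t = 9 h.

Using the recession-limb readings at t = 7 h and t = 9 h: Q falls from 62 to 45 m³/s over 2 intervals.
K = (Q₂/Q₁)^(1/2) = (45/62)^(1/2) = 0.852.

K ≈ 0.852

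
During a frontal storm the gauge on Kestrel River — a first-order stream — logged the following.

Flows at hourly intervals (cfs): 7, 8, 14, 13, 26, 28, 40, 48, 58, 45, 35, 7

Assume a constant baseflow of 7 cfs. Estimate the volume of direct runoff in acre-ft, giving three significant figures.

V ≈ 20.2 acre-ft

Direct-runoff ordinates (Q − Q_b): 0.0, 1.0, 7.0, 6.0, 19.0, 21.0, 33.0, 41.0, 51.0, 38.0, 28.0, 0.0 cfs.
ΣQ_DR = 245.0 cfs.
With Δt = 1 h = 3600 s, V = ΣQ_DR · Δt = 245.0 × 3600 = 8.82 × 10^5 ft³ = 20.2 acre-ft.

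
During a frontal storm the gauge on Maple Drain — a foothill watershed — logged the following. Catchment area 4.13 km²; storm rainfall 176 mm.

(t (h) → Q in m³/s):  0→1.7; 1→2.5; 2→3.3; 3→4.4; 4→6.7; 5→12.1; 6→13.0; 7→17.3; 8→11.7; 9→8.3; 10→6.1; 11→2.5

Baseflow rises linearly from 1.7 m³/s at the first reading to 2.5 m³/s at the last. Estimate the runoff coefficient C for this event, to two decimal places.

C ≈ 0.32

ΣQ_DR = 64.40 m³/s; V = ΣQ_DR·Δt = 2.318 × 10^5 m³.
Runoff depth d = V / A = 56.14 mm.
C = d / P = 56.14 / 176 = 0.32.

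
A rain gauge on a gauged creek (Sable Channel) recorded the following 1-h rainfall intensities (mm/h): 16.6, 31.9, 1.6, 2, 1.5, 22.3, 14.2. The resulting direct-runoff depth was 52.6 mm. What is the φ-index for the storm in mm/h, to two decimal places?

Only the 4 blocks with intensity above φ contribute runoff: 16.6, 31.9, 22.3, 14.2 mm/h.
Σ(I−φ)·Δt = d  ⇒  (16.6+31.9+22.3+14.2 − 4φ)·1 = 52.6
φ = (85.00 − 52.6/1) / 4 = 8.10 mm/h.

φ ≈ 8.10 mm/h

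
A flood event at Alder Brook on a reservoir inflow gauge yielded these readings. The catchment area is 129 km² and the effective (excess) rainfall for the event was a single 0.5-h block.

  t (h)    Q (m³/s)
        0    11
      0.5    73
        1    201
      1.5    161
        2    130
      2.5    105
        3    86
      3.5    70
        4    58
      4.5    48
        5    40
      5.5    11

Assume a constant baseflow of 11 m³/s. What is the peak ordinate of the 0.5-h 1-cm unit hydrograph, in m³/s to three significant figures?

U_p ≈ 158 m³/s

Direct runoff: 0.0, 62.0, 190.0, 150.0, 119.0, 94.0, 75.0, 59.0, 47.0, 37.0, 29.0, 0.0 m³/s; ΣQ_DR = 862.0 m³/s, peak = 190.0 m³/s.
Runoff depth d = ΣQ_DR·Δt / A = 862.0 × 1800 / (129 km²) = 12.03 mm.
The 1-cm UH is the DRH scaled by (10 mm)/d, so U_p = 190.0 × 10/12.03 = 158 m³/s.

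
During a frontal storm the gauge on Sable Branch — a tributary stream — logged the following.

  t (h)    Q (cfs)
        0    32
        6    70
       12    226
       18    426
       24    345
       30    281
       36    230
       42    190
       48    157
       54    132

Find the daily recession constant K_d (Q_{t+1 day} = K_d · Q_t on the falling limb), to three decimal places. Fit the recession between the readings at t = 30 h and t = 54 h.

K_d ≈ 0.470

Between t = 30 h and t = 54 h the flow falls from 281 to 132 cfs over 4×6 h = 24 h.
Per-interval ratio K = (132/281)^(1/4) = 0.8279; K_d = K^(24/6) = 0.470.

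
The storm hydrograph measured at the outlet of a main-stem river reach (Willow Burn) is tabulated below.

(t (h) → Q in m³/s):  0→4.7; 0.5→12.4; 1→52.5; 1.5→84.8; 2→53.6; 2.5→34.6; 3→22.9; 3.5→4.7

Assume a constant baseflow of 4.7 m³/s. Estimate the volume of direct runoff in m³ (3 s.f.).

Direct-runoff ordinates (Q − Q_b): 0.0, 7.7, 47.8, 80.1, 48.9, 29.9, 18.2, 0.0 m³/s.
ΣQ_DR = 232.6 m³/s.
With Δt = 0.5 h = 1800 s, V = ΣQ_DR · Δt = 232.6 × 1800 = 4.19 × 10^5 m³.

V ≈ 4.19 × 10^5 m³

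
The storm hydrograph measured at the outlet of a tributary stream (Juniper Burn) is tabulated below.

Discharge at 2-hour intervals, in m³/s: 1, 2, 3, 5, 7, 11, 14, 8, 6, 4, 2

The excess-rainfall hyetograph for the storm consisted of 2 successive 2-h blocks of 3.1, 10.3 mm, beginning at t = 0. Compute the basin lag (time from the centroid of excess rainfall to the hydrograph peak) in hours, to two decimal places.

t_L ≈ 9.46 h

Centroid of excess rainfall: t_c = Σ P_i·t̄_i / ΣP_i = 2.5373 h (block centres at 1, 3 h).
Hydrograph peak occurs at t = 12 h, so basin lag t_L = 12 − 2.5373 = 9.46 h.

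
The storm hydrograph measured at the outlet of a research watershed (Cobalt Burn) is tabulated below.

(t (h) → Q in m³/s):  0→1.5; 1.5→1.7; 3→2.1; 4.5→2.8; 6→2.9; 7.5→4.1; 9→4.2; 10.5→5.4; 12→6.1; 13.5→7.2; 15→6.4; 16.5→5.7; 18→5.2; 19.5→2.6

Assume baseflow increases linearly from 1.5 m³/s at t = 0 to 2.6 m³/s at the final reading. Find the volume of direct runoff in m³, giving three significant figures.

Direct-runoff ordinates (Q − Q_b): 0.00, 0.12, 0.43, 1.05, 1.06, 2.18, 2.19, 3.31, 3.92, 4.94, 4.05, 3.27, 2.68, 0.00 m³/s.
ΣQ_DR = 29.20 m³/s.
With Δt = 1.5 h = 5400 s, V = ΣQ_DR · Δt = 29.20 × 5400 = 1.58 × 10^5 m³.

V ≈ 1.58 × 10^5 m³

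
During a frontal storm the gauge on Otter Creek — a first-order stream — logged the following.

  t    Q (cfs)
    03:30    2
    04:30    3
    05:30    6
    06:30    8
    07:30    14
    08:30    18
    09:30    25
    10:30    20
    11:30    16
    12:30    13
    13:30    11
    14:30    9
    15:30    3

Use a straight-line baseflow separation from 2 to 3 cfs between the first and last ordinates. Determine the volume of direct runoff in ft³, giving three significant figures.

Direct-runoff ordinates (Q − Q_b): 0.00, 0.92, 3.83, 5.75, 11.67, 15.58, 22.50, 17.42, 13.33, 10.25, 8.17, 6.08, 0.00 cfs.
ΣQ_DR = 115.5 cfs.
With Δt = 1 h = 3600 s, V = ΣQ_DR · Δt = 115.5 × 3600 = 4.16 × 10^5 ft³.

V ≈ 4.16 × 10^5 ft³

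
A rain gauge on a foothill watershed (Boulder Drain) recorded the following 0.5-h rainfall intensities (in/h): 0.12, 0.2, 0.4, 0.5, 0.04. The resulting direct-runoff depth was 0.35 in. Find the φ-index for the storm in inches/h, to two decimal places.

Only the 3 blocks with intensity above φ contribute runoff: 0.2, 0.4, 0.5 in/h.
Σ(I−φ)·Δt = d  ⇒  (0.2+0.4+0.5 − 3φ)·0.5 = 0.35
φ = (1.100 − 0.35/0.5) / 3 = 0.13 in/h.

φ ≈ 0.13 in/h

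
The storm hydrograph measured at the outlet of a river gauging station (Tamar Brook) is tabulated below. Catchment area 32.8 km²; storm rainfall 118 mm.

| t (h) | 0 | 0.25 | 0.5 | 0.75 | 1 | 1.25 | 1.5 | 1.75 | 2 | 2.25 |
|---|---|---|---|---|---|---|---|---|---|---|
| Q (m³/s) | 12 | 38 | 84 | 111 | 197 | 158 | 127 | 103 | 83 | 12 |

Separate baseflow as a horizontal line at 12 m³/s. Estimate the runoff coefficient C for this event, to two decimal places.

C ≈ 0.19

ΣQ_DR = 805.0 m³/s; V = ΣQ_DR·Δt = 7.245 × 10^5 m³.
Runoff depth d = V / A = 22.09 mm.
C = d / P = 22.09 / 118 = 0.19.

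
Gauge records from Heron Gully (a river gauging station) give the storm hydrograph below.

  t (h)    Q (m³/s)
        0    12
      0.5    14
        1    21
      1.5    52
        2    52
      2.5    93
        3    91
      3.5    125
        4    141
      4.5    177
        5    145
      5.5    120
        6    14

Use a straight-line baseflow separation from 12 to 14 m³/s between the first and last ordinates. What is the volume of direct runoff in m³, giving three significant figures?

V ≈ 1.60 × 10^6 m³

Direct-runoff ordinates (Q − Q_b): 0.00, 1.83, 8.67, 39.50, 39.33, 80.17, 78.00, 111.83, 127.67, 163.50, 131.33, 106.17, 0.00 m³/s.
ΣQ_DR = 888.0 m³/s.
With Δt = 0.5 h = 1800 s, V = ΣQ_DR · Δt = 888.0 × 1800 = 1.60 × 10^6 m³.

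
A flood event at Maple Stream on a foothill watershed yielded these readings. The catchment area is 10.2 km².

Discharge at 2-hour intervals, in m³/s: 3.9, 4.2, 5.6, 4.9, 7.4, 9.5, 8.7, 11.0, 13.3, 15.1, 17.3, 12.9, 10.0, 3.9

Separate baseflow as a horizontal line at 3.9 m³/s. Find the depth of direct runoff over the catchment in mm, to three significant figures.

d ≈ 51.6 mm

Direct runoff: 0.0, 0.3, 1.7, 1.0, 3.5, 5.6, 4.8, 7.1, 9.4, 11.2, 13.4, 9.0, 6.1, 0.0 m³/s; ΣQ_DR = 73.10 m³/s.
V = ΣQ_DR · Δt = 73.10 × 7200 s = 5.263 × 10^5 m³.
Over A = 10.2 km², depth = V / A = 51.6 mm.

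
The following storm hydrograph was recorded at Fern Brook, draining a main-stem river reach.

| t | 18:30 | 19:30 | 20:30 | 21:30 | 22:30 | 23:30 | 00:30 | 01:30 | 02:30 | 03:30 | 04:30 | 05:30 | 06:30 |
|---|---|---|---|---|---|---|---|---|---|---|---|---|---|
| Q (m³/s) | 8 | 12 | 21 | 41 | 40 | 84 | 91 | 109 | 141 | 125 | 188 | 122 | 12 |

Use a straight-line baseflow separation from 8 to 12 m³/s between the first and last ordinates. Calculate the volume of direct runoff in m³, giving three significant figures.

V ≈ 3.11 × 10^6 m³

Direct-runoff ordinates (Q − Q_b): 0.00, 3.67, 12.33, 32.00, 30.67, 74.33, 81.00, 98.67, 130.33, 114.00, 176.67, 110.33, 0.00 m³/s.
ΣQ_DR = 864.0 m³/s.
With Δt = 1 h = 3600 s, V = ΣQ_DR · Δt = 864.0 × 3600 = 3.11 × 10^6 m³.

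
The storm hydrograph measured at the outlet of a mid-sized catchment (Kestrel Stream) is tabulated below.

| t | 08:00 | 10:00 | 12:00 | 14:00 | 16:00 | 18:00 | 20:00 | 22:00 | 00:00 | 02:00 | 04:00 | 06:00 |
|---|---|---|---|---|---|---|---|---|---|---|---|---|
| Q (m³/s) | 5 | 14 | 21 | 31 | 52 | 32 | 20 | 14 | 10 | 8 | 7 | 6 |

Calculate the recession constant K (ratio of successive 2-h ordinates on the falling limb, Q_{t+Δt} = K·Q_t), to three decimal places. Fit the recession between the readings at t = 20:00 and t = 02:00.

K ≈ 0.737

Using the recession-limb readings at t = 20:00 and t = 02:00: Q falls from 20 to 8 m³/s over 3 intervals.
K = (Q₂/Q₁)^(1/3) = (8/20)^(1/3) = 0.737.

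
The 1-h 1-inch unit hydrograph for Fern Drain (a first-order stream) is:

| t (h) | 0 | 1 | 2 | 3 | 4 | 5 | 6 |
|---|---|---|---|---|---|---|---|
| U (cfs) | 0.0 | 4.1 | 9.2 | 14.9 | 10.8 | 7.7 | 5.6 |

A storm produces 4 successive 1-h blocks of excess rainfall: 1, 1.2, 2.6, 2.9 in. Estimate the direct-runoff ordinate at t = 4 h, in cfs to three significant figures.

By discrete convolution, Q_j = Σ (P_i / 1 in) · U_{j−i}.
At t = 4 h (j=4): Q = (1/1)·10.8 + (1.2/1)·14.9 + (2.6/1)·9.2 + (2.9/1)·4.1 = 64.5 cfs.

Q ≈ 64.5 cfs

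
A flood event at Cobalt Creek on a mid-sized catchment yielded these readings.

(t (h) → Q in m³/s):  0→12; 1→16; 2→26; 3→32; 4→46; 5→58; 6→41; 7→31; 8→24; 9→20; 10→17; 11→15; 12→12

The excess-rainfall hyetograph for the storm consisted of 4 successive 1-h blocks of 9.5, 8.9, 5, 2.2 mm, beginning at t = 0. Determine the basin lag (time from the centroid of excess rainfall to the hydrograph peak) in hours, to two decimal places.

t_L ≈ 3.50 h

Centroid of excess rainfall: t_c = Σ P_i·t̄_i / ΣP_i = 1.4961 h (block centres at 0.5, 1.5, 2.5, 3.5 h).
Hydrograph peak occurs at t = 5 h, so basin lag t_L = 5 − 1.4961 = 3.50 h.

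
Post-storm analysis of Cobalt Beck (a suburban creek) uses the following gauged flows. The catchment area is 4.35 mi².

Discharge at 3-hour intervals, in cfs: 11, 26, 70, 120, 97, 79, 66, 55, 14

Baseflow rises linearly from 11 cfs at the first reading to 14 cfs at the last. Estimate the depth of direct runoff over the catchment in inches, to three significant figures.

Direct runoff: 0.00, 14.62, 58.25, 107.88, 84.50, 66.12, 52.75, 41.38, 0.00 cfs; ΣQ_DR = 425.5 cfs.
V = ΣQ_DR · Δt = 425.5 × 10800 s = 4.595 × 10^6 ft³.
Over A = 4.35 mi², depth = V / A = 0.455 in.

d ≈ 0.455 in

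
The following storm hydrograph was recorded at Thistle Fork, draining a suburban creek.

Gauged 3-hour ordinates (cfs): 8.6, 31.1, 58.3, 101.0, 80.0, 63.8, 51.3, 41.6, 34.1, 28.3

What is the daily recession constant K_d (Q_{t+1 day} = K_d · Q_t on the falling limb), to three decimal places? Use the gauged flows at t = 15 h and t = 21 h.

Between t = 15 h and t = 21 h the flow falls from 63.8 to 41.6 cfs over 2×3 h = 6 h.
Per-interval ratio K = (41.6/63.8)^(1/2) = 0.8075; K_d = K^(24/3) = 0.181.

K_d ≈ 0.181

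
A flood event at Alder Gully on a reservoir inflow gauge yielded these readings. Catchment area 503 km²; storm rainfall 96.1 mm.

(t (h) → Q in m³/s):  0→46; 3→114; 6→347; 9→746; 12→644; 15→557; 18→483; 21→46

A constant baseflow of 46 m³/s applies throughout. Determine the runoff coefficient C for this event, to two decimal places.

C ≈ 0.58

ΣQ_DR = 2615 m³/s; V = ΣQ_DR·Δt = 2.824 × 10^7 m³.
Runoff depth d = V / A = 56.15 mm.
C = d / P = 56.15 / 96.1 = 0.58.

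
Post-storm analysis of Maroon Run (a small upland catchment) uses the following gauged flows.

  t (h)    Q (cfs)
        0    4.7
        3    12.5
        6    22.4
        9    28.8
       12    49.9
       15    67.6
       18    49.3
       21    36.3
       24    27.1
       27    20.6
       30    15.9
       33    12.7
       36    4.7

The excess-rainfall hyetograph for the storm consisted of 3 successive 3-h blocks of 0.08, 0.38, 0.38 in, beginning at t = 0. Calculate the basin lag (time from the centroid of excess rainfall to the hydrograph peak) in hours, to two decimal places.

Centroid of excess rainfall: t_c = Σ P_i·t̄_i / ΣP_i = 5.5714 h (block centres at 1.5, 4.5, 7.5 h).
Hydrograph peak occurs at t = 15 h, so basin lag t_L = 15 − 5.5714 = 9.43 h.

t_L ≈ 9.43 h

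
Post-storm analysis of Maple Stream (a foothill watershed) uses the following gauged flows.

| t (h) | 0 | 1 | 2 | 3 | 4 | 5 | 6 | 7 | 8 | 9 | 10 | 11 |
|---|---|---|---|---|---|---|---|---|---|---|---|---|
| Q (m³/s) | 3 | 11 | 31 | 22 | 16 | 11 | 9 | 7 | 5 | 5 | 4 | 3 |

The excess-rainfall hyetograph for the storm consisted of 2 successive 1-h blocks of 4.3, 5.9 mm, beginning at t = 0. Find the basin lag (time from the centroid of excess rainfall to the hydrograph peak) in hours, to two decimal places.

Centroid of excess rainfall: t_c = Σ P_i·t̄_i / ΣP_i = 1.0784 h (block centres at 0.5, 1.5 h).
Hydrograph peak occurs at t = 2 h, so basin lag t_L = 2 − 1.0784 = 0.92 h.

t_L ≈ 0.92 h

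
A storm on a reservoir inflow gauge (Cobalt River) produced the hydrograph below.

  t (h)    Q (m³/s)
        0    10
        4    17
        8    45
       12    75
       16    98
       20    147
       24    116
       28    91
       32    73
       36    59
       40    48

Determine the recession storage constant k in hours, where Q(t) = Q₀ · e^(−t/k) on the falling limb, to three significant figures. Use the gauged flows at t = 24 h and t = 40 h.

k ≈ 18.1 h

On the falling limb, Q drops from 116 to 48 m³/s between t = 24 h and t = 40 h (Δt = 16 h).
k = −Δt / ln(Q₂/Q₁) = −16 / ln(48/116) = 18.1 h.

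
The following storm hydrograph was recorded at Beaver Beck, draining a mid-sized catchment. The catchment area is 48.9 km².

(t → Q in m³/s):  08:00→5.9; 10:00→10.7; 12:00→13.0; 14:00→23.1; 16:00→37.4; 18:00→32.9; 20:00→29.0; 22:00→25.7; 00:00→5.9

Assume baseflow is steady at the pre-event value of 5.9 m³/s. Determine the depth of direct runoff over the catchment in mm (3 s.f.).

d ≈ 19.2 mm

Direct runoff: 0.0, 4.8, 7.1, 17.2, 31.5, 27.0, 23.1, 19.8, 0.0 m³/s; ΣQ_DR = 130.5 m³/s.
V = ΣQ_DR · Δt = 130.5 × 7200 s = 9.396 × 10^5 m³.
Over A = 48.9 km², depth = V / A = 19.2 mm.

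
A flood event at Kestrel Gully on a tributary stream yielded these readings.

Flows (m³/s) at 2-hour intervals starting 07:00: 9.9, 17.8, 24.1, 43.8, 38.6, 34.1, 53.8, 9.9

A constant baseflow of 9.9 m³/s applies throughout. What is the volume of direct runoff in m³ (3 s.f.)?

Direct-runoff ordinates (Q − Q_b): 0.0, 7.9, 14.2, 33.9, 28.7, 24.2, 43.9, 0.0 m³/s.
ΣQ_DR = 152.8 m³/s.
With Δt = 2 h = 7200 s, V = ΣQ_DR · Δt = 152.8 × 7200 = 1.10 × 10^6 m³.

V ≈ 1.10 × 10^6 m³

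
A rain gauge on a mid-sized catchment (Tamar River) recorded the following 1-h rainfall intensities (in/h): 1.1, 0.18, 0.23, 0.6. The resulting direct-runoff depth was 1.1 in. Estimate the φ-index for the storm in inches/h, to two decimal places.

φ ≈ 0.30 in/h

Only the 2 blocks with intensity above φ contribute runoff: 1.1, 0.6 in/h.
Σ(I−φ)·Δt = d  ⇒  (1.1+0.6 − 2φ)·1 = 1.1
φ = (1.700 − 1.1/1) / 2 = 0.30 in/h.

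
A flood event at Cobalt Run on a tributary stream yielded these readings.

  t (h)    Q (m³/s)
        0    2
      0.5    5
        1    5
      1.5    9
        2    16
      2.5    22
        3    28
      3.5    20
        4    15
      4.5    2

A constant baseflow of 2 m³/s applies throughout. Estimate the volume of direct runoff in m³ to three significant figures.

Direct-runoff ordinates (Q − Q_b): 0.0, 3.0, 3.0, 7.0, 14.0, 20.0, 26.0, 18.0, 13.0, 0.0 m³/s.
ΣQ_DR = 104.0 m³/s.
With Δt = 0.5 h = 1800 s, V = ΣQ_DR · Δt = 104.0 × 1800 = 1.87 × 10^5 m³.

V ≈ 1.87 × 10^5 m³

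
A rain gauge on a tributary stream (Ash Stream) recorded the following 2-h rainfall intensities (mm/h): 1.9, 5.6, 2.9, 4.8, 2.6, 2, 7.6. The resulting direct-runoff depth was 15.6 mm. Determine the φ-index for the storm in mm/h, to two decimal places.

Only the 3 blocks with intensity above φ contribute runoff: 5.6, 4.8, 7.6 mm/h.
Σ(I−φ)·Δt = d  ⇒  (5.6+4.8+7.6 − 3φ)·2 = 15.6
φ = (18.00 − 15.6/2) / 3 = 3.40 mm/h.

φ ≈ 3.40 mm/h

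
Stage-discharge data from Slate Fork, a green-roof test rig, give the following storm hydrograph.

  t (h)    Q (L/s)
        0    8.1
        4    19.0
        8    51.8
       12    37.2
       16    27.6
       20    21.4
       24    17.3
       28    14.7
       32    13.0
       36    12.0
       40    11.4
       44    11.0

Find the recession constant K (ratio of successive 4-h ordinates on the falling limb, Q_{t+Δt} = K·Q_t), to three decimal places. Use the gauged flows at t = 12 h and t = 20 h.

K ≈ 0.758

Using the recession-limb readings at t = 12 h and t = 20 h: Q falls from 37.2 to 21.4 L/s over 2 intervals.
K = (Q₂/Q₁)^(1/2) = (21.4/37.2)^(1/2) = 0.758.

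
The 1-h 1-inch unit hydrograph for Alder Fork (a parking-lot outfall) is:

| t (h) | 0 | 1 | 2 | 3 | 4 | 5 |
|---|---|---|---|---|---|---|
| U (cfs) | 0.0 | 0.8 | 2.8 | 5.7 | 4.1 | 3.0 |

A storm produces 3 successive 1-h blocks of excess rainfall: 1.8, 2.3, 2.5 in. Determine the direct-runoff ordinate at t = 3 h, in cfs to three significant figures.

By discrete convolution, Q_j = Σ (P_i / 1 in) · U_{j−i}.
At t = 3 h (j=3): Q = (1.8/1)·5.7 + (2.3/1)·2.8 + (2.5/1)·0.8 = 18.7 cfs.

Q ≈ 18.7 cfs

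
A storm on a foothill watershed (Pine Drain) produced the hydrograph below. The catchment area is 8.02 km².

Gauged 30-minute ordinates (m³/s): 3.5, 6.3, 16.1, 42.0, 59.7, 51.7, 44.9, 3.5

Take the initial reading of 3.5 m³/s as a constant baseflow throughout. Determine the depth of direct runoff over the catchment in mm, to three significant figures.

d ≈ 44.8 mm

Direct runoff: 0.0, 2.8, 12.6, 38.5, 56.2, 48.2, 41.4, 0.0 m³/s; ΣQ_DR = 199.7 m³/s.
V = ΣQ_DR · Δt = 199.7 × 1800 s = 3.595 × 10^5 m³.
Over A = 8.02 km², depth = V / A = 44.8 mm.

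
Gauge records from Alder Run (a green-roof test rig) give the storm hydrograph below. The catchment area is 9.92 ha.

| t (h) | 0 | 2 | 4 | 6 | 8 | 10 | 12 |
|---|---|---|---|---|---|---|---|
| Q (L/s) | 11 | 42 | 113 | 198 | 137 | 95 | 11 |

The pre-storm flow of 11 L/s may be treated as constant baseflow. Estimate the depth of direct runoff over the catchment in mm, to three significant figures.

Direct runoff: 0.0, 31.0, 102.0, 187.0, 126.0, 84.0, 0.0 L/s; ΣQ_DR = 530.0 L/s.
V = ΣQ_DR · Δt = 530.0 × 7200 s = 3.816 × 10^6 L.
Over A = 9.92 ha, depth = V / A = 38.5 mm.

d ≈ 38.5 mm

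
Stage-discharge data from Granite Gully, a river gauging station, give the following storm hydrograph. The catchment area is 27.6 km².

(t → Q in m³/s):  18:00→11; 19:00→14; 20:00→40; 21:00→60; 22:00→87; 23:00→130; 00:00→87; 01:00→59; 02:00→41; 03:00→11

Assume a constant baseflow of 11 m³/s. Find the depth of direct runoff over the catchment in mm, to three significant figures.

d ≈ 56.1 mm

Direct runoff: 0.0, 3.0, 29.0, 49.0, 76.0, 119.0, 76.0, 48.0, 30.0, 0.0 m³/s; ΣQ_DR = 430.0 m³/s.
V = ΣQ_DR · Δt = 430.0 × 3600 s = 1.548 × 10^6 m³.
Over A = 27.6 km², depth = V / A = 56.1 mm.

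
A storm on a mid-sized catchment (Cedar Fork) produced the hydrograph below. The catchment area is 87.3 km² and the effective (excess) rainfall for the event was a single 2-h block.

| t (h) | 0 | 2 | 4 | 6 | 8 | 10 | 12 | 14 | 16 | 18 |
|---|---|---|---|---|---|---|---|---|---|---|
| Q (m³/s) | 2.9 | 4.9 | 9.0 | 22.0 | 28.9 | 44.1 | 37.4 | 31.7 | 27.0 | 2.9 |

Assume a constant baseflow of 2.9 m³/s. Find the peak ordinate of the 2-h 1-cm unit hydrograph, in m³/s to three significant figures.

U_p ≈ 27.5 m³/s

Direct runoff: 0.0, 2.0, 6.1, 19.1, 26.0, 41.2, 34.5, 28.8, 24.1, 0.0 m³/s; ΣQ_DR = 181.8 m³/s, peak = 41.2 m³/s.
Runoff depth d = ΣQ_DR·Δt / A = 181.8 × 7200 / (87.3 km²) = 14.99 mm.
The 1-cm UH is the DRH scaled by (10 mm)/d, so U_p = 41.2 × 10/14.99 = 27.5 m³/s.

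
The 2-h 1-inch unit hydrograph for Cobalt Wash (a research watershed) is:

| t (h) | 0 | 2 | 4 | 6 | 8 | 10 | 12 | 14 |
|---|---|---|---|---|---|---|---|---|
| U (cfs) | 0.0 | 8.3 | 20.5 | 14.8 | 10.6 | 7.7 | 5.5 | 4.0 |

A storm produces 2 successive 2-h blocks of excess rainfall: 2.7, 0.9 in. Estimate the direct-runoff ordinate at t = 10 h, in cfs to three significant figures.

Q ≈ 30.3 cfs

By discrete convolution, Q_j = Σ (P_i / 1 in) · U_{j−i}.
At t = 10 h (j=5): Q = (2.7/1)·7.7 + (0.9/1)·10.6 = 30.3 cfs.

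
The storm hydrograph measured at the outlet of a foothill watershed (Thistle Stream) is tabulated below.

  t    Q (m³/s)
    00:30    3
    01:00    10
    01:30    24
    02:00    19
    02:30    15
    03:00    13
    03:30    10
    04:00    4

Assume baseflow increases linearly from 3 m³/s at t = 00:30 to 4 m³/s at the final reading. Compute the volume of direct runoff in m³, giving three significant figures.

V ≈ 1.26 × 10^5 m³

Direct-runoff ordinates (Q − Q_b): 0.00, 6.86, 20.71, 15.57, 11.43, 9.29, 6.14, 0.00 m³/s.
ΣQ_DR = 70.00 m³/s.
With Δt = 0.5 h = 1800 s, V = ΣQ_DR · Δt = 70.00 × 1800 = 1.26 × 10^5 m³.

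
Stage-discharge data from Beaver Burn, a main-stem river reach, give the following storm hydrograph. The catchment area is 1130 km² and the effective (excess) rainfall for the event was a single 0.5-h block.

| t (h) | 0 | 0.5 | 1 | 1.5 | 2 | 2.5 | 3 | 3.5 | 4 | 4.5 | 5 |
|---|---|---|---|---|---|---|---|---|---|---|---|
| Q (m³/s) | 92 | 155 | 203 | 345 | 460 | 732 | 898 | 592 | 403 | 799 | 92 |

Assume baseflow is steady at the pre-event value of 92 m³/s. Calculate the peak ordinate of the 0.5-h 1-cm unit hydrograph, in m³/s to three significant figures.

Direct runoff: 0.0, 63.0, 111.0, 253.0, 368.0, 640.0, 806.0, 500.0, 311.0, 707.0, 0.0 m³/s; ΣQ_DR = 3759 m³/s, peak = 806.0 m³/s.
Runoff depth d = ΣQ_DR·Δt / A = 3759 × 1800 / (1130 km²) = 5.988 mm.
The 1-cm UH is the DRH scaled by (10 mm)/d, so U_p = 806.0 × 10/5.988 = 1350 m³/s.

U_p ≈ 1350 m³/s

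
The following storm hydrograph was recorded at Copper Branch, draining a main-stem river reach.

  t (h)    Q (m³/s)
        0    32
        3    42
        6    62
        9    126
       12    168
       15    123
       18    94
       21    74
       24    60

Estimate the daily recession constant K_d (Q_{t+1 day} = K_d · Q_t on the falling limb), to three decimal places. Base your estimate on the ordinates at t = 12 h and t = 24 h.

K_d ≈ 0.128

Between t = 12 h and t = 24 h the flow falls from 168 to 60 m³/s over 4×3 h = 12 h.
Per-interval ratio K = (60/168)^(1/4) = 0.7731; K_d = K^(24/3) = 0.128.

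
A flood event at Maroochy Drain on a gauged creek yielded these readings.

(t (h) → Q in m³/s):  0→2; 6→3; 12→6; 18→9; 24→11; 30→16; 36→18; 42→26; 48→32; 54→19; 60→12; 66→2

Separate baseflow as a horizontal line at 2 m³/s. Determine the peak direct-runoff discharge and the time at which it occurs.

Subtracting baseflow gives direct-runoff ordinates: 0.0, 1.0, 4.0, 7.0, 9.0, 14.0, 16.0, 24.0, 30.0, 17.0, 10.0, 0.0 m³/s.
The maximum is 30.0 m³/s, occurring at the reading for t = 48 h.

Q_p = 30.0 m³/s at t = 48 h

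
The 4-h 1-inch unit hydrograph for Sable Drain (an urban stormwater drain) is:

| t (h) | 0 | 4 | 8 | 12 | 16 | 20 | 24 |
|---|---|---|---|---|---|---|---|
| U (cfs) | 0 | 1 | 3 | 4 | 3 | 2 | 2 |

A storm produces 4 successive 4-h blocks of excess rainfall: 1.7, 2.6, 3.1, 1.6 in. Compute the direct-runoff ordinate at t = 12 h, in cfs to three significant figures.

By discrete convolution, Q_j = Σ (P_i / 1 in) · U_{j−i}.
At t = 12 h (j=3): Q = (1.7/1)·4 + (2.6/1)·3 + (3.1/1)·1 + (1.6/1)·0 = 17.7 cfs.

Q ≈ 17.7 cfs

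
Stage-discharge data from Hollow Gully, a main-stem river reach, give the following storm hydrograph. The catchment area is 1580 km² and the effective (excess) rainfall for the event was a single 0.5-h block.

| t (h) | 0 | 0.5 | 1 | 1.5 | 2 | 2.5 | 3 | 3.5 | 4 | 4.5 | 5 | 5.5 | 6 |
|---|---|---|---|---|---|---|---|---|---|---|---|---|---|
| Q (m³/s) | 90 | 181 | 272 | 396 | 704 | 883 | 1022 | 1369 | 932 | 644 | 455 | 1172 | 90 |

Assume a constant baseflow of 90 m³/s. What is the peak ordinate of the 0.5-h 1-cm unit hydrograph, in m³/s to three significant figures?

U_p ≈ 1590 m³/s

Direct runoff: 0.0, 91.0, 182.0, 306.0, 614.0, 793.0, 932.0, 1279.0, 842.0, 554.0, 365.0, 1082.0, 0.0 m³/s; ΣQ_DR = 7040 m³/s, peak = 1279.0 m³/s.
Runoff depth d = ΣQ_DR·Δt / A = 7040 × 1800 / (1580 km²) = 8.020 mm.
The 1-cm UH is the DRH scaled by (10 mm)/d, so U_p = 1279.0 × 10/8.020 = 1590 m³/s.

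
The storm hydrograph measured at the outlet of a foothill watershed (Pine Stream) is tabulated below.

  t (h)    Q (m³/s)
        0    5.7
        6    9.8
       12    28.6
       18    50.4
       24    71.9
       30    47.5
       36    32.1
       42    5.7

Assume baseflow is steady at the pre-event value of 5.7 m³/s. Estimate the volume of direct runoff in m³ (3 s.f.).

V ≈ 4.45 × 10^6 m³

Direct-runoff ordinates (Q − Q_b): 0.0, 4.1, 22.9, 44.7, 66.2, 41.8, 26.4, 0.0 m³/s.
ΣQ_DR = 206.1 m³/s.
With Δt = 6 h = 21600 s, V = ΣQ_DR · Δt = 206.1 × 21600 = 4.45 × 10^6 m³.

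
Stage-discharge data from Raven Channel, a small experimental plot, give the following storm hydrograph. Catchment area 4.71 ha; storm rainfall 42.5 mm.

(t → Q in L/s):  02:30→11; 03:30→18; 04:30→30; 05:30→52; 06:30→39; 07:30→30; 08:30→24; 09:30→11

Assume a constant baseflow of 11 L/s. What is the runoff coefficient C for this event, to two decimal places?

C ≈ 0.23

ΣQ_DR = 127.0 L/s; V = ΣQ_DR·Δt = 4.572 × 10^5 L.
Runoff depth d = V / A = 9.707 mm.
C = d / P = 9.707 / 42.5 = 0.23.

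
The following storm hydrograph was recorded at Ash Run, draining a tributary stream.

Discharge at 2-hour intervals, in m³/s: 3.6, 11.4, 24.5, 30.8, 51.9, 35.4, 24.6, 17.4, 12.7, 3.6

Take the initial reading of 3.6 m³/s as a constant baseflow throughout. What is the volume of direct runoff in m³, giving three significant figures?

Direct-runoff ordinates (Q − Q_b): 0.0, 7.8, 20.9, 27.2, 48.3, 31.8, 21.0, 13.8, 9.1, 0.0 m³/s.
ΣQ_DR = 179.9 m³/s.
With Δt = 2 h = 7200 s, V = ΣQ_DR · Δt = 179.9 × 7200 = 1.30 × 10^6 m³.

V ≈ 1.30 × 10^6 m³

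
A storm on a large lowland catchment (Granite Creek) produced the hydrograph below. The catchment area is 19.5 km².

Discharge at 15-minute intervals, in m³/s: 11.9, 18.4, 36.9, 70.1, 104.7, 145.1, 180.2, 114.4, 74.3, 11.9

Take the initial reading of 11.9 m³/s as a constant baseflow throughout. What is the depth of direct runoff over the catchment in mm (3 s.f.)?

d ≈ 29.9 mm

Direct runoff: 0.0, 6.5, 25.0, 58.2, 92.8, 133.2, 168.3, 102.5, 62.4, 0.0 m³/s; ΣQ_DR = 648.9 m³/s.
V = ΣQ_DR · Δt = 648.9 × 900 s = 5.840 × 10^5 m³.
Over A = 19.5 km², depth = V / A = 29.9 mm.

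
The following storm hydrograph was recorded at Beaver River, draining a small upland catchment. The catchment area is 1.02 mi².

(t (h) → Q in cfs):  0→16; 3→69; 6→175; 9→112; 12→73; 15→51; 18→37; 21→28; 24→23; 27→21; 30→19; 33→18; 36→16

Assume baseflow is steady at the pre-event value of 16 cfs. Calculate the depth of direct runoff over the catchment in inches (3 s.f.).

d ≈ 2.05 in

Direct runoff: 0.0, 53.0, 159.0, 96.0, 57.0, 35.0, 21.0, 12.0, 7.0, 5.0, 3.0, 2.0, 0.0 cfs; ΣQ_DR = 450.0 cfs.
V = ΣQ_DR · Δt = 450.0 × 10800 s = 4.860 × 10^6 ft³.
Over A = 1.02 mi², depth = V / A = 2.05 in.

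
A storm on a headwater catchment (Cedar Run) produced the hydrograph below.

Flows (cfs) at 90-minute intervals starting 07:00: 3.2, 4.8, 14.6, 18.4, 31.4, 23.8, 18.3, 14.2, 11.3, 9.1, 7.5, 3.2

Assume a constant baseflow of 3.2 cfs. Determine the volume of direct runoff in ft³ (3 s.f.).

Direct-runoff ordinates (Q − Q_b): 0.0, 1.6, 11.4, 15.2, 28.2, 20.6, 15.1, 11.0, 8.1, 5.9, 4.3, 0.0 cfs.
ΣQ_DR = 121.4 cfs.
With Δt = 1.5 h = 5400 s, V = ΣQ_DR · Δt = 121.4 × 5400 = 6.56 × 10^5 ft³.

V ≈ 6.56 × 10^5 ft³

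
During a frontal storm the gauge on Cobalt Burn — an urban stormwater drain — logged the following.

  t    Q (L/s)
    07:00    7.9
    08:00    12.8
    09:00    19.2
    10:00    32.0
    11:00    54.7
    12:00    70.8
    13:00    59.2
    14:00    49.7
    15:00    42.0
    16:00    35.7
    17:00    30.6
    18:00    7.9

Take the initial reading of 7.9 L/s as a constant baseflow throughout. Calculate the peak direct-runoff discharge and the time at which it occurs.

Subtracting baseflow gives direct-runoff ordinates: 0.0, 4.9, 11.3, 24.1, 46.8, 62.9, 51.3, 41.8, 34.1, 27.8, 22.7, 0.0 L/s.
The maximum is 62.9 L/s, occurring at the reading for t = 12:00.

Q_p = 62.9 L/s at t = 12:00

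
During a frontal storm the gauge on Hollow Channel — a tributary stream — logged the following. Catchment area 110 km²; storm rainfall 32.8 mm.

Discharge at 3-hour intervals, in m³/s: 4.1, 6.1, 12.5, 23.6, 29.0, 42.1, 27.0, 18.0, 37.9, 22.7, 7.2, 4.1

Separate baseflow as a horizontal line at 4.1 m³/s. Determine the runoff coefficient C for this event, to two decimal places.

ΣQ_DR = 185.1 m³/s; V = ΣQ_DR·Δt = 1.999 × 10^6 m³.
Runoff depth d = V / A = 18.17 mm.
C = d / P = 18.17 / 32.8 = 0.55.

C ≈ 0.55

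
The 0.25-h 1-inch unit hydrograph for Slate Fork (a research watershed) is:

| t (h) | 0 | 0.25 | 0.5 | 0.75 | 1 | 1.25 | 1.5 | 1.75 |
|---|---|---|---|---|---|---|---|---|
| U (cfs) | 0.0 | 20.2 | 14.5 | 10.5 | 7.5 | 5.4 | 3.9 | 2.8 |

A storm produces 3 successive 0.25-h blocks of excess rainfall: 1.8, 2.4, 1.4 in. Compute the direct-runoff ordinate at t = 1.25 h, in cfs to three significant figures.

By discrete convolution, Q_j = Σ (P_i / 1 in) · U_{j−i}.
At t = 1.25 h (j=5): Q = (1.8/1)·5.4 + (2.4/1)·7.5 + (1.4/1)·10.5 = 42.4 cfs.

Q ≈ 42.4 cfs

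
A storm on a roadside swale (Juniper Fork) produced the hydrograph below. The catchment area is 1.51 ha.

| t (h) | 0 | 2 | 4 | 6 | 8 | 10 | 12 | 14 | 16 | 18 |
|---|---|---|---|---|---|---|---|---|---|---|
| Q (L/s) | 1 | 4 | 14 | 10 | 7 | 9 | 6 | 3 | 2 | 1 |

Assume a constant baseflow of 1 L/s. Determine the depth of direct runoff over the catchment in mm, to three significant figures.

d ≈ 22.4 mm

Direct runoff: 0.0, 3.0, 13.0, 9.0, 6.0, 8.0, 5.0, 2.0, 1.0, 0.0 L/s; ΣQ_DR = 47.00 L/s.
V = ΣQ_DR · Δt = 47.00 × 7200 s = 3.384 × 10^5 L.
Over A = 1.51 ha, depth = V / A = 22.4 mm.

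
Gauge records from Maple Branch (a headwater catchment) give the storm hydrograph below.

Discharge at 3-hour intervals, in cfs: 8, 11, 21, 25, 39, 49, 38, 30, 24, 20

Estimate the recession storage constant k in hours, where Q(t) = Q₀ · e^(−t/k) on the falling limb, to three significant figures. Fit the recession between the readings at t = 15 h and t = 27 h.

On the falling limb, Q drops from 49 to 20 cfs between t = 15 h and t = 27 h (Δt = 12 h).
k = −Δt / ln(Q₂/Q₁) = −12 / ln(20/49) = 13.4 h.

k ≈ 13.4 h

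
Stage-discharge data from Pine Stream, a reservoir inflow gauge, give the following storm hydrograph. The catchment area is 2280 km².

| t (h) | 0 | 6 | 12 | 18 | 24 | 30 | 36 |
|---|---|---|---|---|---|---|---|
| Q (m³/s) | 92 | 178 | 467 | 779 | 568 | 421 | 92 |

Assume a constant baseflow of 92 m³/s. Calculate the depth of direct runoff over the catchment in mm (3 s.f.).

d ≈ 18.5 mm

Direct runoff: 0.0, 86.0, 375.0, 687.0, 476.0, 329.0, 0.0 m³/s; ΣQ_DR = 1953 m³/s.
V = ΣQ_DR · Δt = 1953 × 21600 s = 4.218 × 10^7 m³.
Over A = 2280 km², depth = V / A = 18.5 mm.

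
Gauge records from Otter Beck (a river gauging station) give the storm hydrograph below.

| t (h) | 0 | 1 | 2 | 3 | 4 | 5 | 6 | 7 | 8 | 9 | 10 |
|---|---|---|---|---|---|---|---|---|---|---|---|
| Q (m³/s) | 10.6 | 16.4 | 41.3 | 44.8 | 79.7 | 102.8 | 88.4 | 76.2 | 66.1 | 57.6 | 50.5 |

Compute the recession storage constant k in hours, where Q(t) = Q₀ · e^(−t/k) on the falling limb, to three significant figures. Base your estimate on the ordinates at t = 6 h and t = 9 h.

k ≈ 7.00 h

On the falling limb, Q drops from 88.4 to 57.6 m³/s between t = 6 h and t = 9 h (Δt = 3 h).
k = −Δt / ln(Q₂/Q₁) = −3 / ln(57.6/88.4) = 7.00 h.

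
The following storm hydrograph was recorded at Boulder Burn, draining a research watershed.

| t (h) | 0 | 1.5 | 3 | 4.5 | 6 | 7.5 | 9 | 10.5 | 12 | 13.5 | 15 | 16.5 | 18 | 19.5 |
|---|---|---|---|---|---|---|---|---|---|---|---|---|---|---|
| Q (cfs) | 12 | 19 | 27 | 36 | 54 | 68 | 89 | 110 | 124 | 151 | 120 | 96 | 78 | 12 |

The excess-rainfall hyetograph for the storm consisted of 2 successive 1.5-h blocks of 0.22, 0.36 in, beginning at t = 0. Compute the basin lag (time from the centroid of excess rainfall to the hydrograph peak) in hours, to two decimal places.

t_L ≈ 11.82 h

Centroid of excess rainfall: t_c = Σ P_i·t̄_i / ΣP_i = 1.6810 h (block centres at 0.75, 2.25 h).
Hydrograph peak occurs at t = 13.5 h, so basin lag t_L = 13.5 − 1.6810 = 11.82 h.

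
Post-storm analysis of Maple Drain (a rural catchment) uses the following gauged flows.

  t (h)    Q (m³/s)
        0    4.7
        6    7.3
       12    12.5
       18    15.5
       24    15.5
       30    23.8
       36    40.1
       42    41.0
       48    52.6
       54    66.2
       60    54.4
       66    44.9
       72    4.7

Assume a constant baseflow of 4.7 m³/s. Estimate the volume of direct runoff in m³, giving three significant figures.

Direct-runoff ordinates (Q − Q_b): 0.0, 2.6, 7.8, 10.8, 10.8, 19.1, 35.4, 36.3, 47.9, 61.5, 49.7, 40.2, 0.0 m³/s.
ΣQ_DR = 322.1 m³/s.
With Δt = 6 h = 21600 s, V = ΣQ_DR · Δt = 322.1 × 21600 = 6.96 × 10^6 m³.

V ≈ 6.96 × 10^6 m³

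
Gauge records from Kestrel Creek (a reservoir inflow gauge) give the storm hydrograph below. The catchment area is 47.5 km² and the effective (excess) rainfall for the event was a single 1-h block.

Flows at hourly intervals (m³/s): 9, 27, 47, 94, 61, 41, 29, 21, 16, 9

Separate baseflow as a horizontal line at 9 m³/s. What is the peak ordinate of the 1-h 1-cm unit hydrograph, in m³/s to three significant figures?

Direct runoff: 0.0, 18.0, 38.0, 85.0, 52.0, 32.0, 20.0, 12.0, 7.0, 0.0 m³/s; ΣQ_DR = 264.0 m³/s, peak = 85.0 m³/s.
Runoff depth d = ΣQ_DR·Δt / A = 264.0 × 3600 / (47.5 km²) = 20.01 mm.
The 1-cm UH is the DRH scaled by (10 mm)/d, so U_p = 85.0 × 10/20.01 = 42.5 m³/s.

U_p ≈ 42.5 m³/s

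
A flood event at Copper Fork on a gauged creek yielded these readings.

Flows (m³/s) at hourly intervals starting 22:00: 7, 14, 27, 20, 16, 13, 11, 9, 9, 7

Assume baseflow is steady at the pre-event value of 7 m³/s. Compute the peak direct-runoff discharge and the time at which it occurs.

Q_p = 20.0 m³/s at t = 00:00

Subtracting baseflow gives direct-runoff ordinates: 0.0, 7.0, 20.0, 13.0, 9.0, 6.0, 4.0, 2.0, 2.0, 0.0 m³/s.
The maximum is 20.0 m³/s, occurring at the reading for t = 00:00.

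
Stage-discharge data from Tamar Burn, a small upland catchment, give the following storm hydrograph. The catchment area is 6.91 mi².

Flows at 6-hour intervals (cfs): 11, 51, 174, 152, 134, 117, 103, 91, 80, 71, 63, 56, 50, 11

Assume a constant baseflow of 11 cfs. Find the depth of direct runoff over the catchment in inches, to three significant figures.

d ≈ 1.36 in

Direct runoff: 0.0, 40.0, 163.0, 141.0, 123.0, 106.0, 92.0, 80.0, 69.0, 60.0, 52.0, 45.0, 39.0, 0.0 cfs; ΣQ_DR = 1010 cfs.
V = ΣQ_DR · Δt = 1010 × 21600 s = 2.182 × 10^7 ft³.
Over A = 6.91 mi², depth = V / A = 1.36 in.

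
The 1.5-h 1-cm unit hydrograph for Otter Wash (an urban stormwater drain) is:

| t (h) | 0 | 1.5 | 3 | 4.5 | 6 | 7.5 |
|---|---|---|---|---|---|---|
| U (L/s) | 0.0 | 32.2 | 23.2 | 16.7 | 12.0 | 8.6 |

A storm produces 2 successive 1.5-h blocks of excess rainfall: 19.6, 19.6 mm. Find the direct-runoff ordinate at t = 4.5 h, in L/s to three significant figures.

By discrete convolution, Q_j = Σ (P_i / 10 mm) · U_{j−i}.
At t = 4.5 h (j=3): Q = (19.6/10)·16.7 + (19.6/10)·23.2 = 78.2 L/s.

Q ≈ 78.2 L/s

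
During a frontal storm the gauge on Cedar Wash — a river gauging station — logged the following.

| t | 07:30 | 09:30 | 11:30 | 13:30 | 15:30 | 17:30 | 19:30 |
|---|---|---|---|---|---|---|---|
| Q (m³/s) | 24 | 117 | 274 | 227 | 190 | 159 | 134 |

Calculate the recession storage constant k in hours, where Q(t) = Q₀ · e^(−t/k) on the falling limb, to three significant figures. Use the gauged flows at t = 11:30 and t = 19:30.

k ≈ 11.2 h

On the falling limb, Q drops from 274 to 134 m³/s between t = 11:30 and t = 19:30 (Δt = 8 h).
k = −Δt / ln(Q₂/Q₁) = −8 / ln(134/274) = 11.2 h.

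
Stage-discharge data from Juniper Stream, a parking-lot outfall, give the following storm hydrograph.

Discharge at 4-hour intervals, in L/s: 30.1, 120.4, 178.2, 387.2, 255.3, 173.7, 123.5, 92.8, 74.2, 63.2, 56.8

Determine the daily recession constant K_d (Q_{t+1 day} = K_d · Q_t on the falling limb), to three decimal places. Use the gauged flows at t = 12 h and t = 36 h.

K_d ≈ 0.163

Between t = 12 h and t = 36 h the flow falls from 387.2 to 63.2 L/s over 6×4 h = 24 h.
Per-interval ratio K = (63.2/387.2)^(1/6) = 0.7393; K_d = K^(24/4) = 0.163.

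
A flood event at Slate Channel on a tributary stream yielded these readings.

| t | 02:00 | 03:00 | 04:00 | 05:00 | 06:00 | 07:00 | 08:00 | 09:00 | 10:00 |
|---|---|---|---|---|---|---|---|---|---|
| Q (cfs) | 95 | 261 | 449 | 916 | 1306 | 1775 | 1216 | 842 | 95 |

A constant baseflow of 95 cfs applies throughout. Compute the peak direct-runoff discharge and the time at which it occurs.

Q_p = 1680.0 cfs at t = 07:00

Subtracting baseflow gives direct-runoff ordinates: 0.0, 166.0, 354.0, 821.0, 1211.0, 1680.0, 1121.0, 747.0, 0.0 cfs.
The maximum is 1680.0 cfs, occurring at the reading for t = 07:00.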